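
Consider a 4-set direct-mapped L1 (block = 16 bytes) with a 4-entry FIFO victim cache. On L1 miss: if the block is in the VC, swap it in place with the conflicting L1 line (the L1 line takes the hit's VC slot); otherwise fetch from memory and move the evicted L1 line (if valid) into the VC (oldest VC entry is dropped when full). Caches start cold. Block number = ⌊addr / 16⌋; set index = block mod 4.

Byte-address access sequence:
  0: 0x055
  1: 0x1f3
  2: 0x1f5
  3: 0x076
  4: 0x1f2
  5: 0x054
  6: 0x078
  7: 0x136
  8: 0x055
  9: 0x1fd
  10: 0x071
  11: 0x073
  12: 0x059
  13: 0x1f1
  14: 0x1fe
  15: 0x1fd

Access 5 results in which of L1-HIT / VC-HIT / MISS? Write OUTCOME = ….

OUTCOME = L1-HIT

  [0] addr=0x55 blk=5 s=1: MISS | VC []
  [1] addr=0x1f3 blk=31 s=3: MISS | VC []
  [2] addr=0x1f5 blk=31 s=3: L1-HIT | VC []
  [3] addr=0x76 blk=7 s=3: MISS | VC [31]
  [4] addr=0x1f2 blk=31 s=3: VC-HIT | VC [7]
  [5] addr=0x54 blk=5 s=1: L1-HIT | VC [7]
  [6] addr=0x78 blk=7 s=3: VC-HIT | VC [31]
  [7] addr=0x136 blk=19 s=3: MISS | VC [31, 7]
  [8] addr=0x55 blk=5 s=1: L1-HIT | VC [31, 7]
  [9] addr=0x1fd blk=31 s=3: VC-HIT | VC [19, 7]
  [10] addr=0x71 blk=7 s=3: VC-HIT | VC [19, 31]
  [11] addr=0x73 blk=7 s=3: L1-HIT | VC [19, 31]
  [12] addr=0x59 blk=5 s=1: L1-HIT | VC [19, 31]
  [13] addr=0x1f1 blk=31 s=3: VC-HIT | VC [19, 7]
  [14] addr=0x1fe blk=31 s=3: L1-HIT | VC [19, 7]
  [15] addr=0x1fd blk=31 s=3: L1-HIT | VC [19, 7]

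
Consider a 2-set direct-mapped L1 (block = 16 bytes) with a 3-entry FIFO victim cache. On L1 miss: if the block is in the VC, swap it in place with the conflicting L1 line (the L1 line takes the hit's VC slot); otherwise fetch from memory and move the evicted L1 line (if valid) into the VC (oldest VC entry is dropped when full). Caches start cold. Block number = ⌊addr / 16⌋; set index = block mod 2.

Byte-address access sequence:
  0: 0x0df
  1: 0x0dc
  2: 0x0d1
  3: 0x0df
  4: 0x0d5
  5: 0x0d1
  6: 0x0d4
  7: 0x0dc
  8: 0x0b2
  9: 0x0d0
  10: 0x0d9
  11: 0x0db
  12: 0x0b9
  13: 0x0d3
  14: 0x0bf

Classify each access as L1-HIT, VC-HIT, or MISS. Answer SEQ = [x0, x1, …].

  [0] addr=0xdf blk=13 s=1: MISS | VC []
  [1] addr=0xdc blk=13 s=1: L1-HIT | VC []
  [2] addr=0xd1 blk=13 s=1: L1-HIT | VC []
  [3] addr=0xdf blk=13 s=1: L1-HIT | VC []
  [4] addr=0xd5 blk=13 s=1: L1-HIT | VC []
  [5] addr=0xd1 blk=13 s=1: L1-HIT | VC []
  [6] addr=0xd4 blk=13 s=1: L1-HIT | VC []
  [7] addr=0xdc blk=13 s=1: L1-HIT | VC []
  [8] addr=0xb2 blk=11 s=1: MISS | VC [13]
  [9] addr=0xd0 blk=13 s=1: VC-HIT | VC [11]
  [10] addr=0xd9 blk=13 s=1: L1-HIT | VC [11]
  [11] addr=0xdb blk=13 s=1: L1-HIT | VC [11]
  [12] addr=0xb9 blk=11 s=1: VC-HIT | VC [13]
  [13] addr=0xd3 blk=13 s=1: VC-HIT | VC [11]
  [14] addr=0xbf blk=11 s=1: VC-HIT | VC [13]

SEQ = [MISS, L1-HIT, L1-HIT, L1-HIT, L1-HIT, L1-HIT, L1-HIT, L1-HIT, MISS, VC-HIT, L1-HIT, L1-HIT, VC-HIT, VC-HIT, VC-HIT]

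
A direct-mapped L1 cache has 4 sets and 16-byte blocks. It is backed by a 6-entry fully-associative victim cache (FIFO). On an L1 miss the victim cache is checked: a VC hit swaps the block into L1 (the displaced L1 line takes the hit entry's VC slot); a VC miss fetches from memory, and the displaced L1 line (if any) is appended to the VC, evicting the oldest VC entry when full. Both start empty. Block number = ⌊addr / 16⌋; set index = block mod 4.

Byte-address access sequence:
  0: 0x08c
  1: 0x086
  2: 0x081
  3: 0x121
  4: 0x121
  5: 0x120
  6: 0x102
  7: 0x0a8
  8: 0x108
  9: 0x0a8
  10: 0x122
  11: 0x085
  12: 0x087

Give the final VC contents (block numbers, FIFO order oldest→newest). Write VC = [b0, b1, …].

  [0] addr=0x8c blk=8 s=0: MISS | VC []
  [1] addr=0x86 blk=8 s=0: L1-HIT | VC []
  [2] addr=0x81 blk=8 s=0: L1-HIT | VC []
  [3] addr=0x121 blk=18 s=2: MISS | VC []
  [4] addr=0x121 blk=18 s=2: L1-HIT | VC []
  [5] addr=0x120 blk=18 s=2: L1-HIT | VC []
  [6] addr=0x102 blk=16 s=0: MISS | VC [8]
  [7] addr=0xa8 blk=10 s=2: MISS | VC [8, 18]
  [8] addr=0x108 blk=16 s=0: L1-HIT | VC [8, 18]
  [9] addr=0xa8 blk=10 s=2: L1-HIT | VC [8, 18]
  [10] addr=0x122 blk=18 s=2: VC-HIT | VC [8, 10]
  [11] addr=0x85 blk=8 s=0: VC-HIT | VC [16, 10]
  [12] addr=0x87 blk=8 s=0: L1-HIT | VC [16, 10]

VC = [16, 10]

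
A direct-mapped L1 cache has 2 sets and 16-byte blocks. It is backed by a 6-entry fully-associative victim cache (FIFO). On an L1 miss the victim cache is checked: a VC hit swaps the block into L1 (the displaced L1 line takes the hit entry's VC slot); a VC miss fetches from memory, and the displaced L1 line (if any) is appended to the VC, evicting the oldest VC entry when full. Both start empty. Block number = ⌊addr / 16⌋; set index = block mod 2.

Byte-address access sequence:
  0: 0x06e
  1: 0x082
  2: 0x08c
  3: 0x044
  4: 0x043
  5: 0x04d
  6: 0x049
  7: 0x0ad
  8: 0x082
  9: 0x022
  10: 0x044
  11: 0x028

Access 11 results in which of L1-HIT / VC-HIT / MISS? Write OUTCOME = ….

0: 0x6e (blk 6, set 0) → MISS  vc=[]
1: 0x82 (blk 8, set 0) → MISS  vc=[6]
2: 0x8c (blk 8, set 0) → L1-HIT  vc=[6]
3: 0x44 (blk 4, set 0) → MISS  vc=[6, 8]
4: 0x43 (blk 4, set 0) → L1-HIT  vc=[6, 8]
5: 0x4d (blk 4, set 0) → L1-HIT  vc=[6, 8]
6: 0x49 (blk 4, set 0) → L1-HIT  vc=[6, 8]
7: 0xad (blk 10, set 0) → MISS  vc=[6, 8, 4]
8: 0x82 (blk 8, set 0) → VC-HIT  vc=[6, 10, 4]
9: 0x22 (blk 2, set 0) → MISS  vc=[6, 10, 4, 8]
10: 0x44 (blk 4, set 0) → VC-HIT  vc=[6, 10, 2, 8]
11: 0x28 (blk 2, set 0) → VC-HIT  vc=[6, 10, 4, 8]

OUTCOME = VC-HIT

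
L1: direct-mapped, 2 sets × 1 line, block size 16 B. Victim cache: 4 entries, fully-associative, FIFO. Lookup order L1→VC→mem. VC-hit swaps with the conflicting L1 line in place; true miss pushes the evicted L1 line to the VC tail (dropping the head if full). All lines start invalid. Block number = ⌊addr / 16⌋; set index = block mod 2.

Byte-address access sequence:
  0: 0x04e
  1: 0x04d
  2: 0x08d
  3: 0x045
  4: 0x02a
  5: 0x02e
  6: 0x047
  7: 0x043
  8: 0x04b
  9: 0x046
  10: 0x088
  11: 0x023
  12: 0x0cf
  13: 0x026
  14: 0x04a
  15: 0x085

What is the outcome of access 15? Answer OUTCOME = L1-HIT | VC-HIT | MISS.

  [0] addr=0x4e blk=4 s=0: MISS | VC []
  [1] addr=0x4d blk=4 s=0: L1-HIT | VC []
  [2] addr=0x8d blk=8 s=0: MISS | VC [4]
  [3] addr=0x45 blk=4 s=0: VC-HIT | VC [8]
  [4] addr=0x2a blk=2 s=0: MISS | VC [8, 4]
  [5] addr=0x2e blk=2 s=0: L1-HIT | VC [8, 4]
  [6] addr=0x47 blk=4 s=0: VC-HIT | VC [8, 2]
  [7] addr=0x43 blk=4 s=0: L1-HIT | VC [8, 2]
  [8] addr=0x4b blk=4 s=0: L1-HIT | VC [8, 2]
  [9] addr=0x46 blk=4 s=0: L1-HIT | VC [8, 2]
  [10] addr=0x88 blk=8 s=0: VC-HIT | VC [4, 2]
  [11] addr=0x23 blk=2 s=0: VC-HIT | VC [4, 8]
  [12] addr=0xcf blk=12 s=0: MISS | VC [4, 8, 2]
  [13] addr=0x26 blk=2 s=0: VC-HIT | VC [4, 8, 12]
  [14] addr=0x4a blk=4 s=0: VC-HIT | VC [2, 8, 12]
  [15] addr=0x85 blk=8 s=0: VC-HIT | VC [2, 4, 12]

OUTCOME = VC-HIT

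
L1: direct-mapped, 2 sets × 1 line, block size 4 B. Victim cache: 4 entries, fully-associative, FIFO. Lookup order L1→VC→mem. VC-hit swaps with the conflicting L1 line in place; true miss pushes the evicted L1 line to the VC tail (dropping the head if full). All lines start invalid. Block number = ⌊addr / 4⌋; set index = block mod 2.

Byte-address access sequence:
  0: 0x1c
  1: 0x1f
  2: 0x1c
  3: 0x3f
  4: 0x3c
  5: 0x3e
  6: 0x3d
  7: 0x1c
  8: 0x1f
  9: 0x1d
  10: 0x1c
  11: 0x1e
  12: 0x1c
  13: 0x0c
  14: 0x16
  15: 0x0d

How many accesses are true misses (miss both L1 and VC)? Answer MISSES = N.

MISSES = 4

  [0] addr=0x1c blk=7 s=1: MISS | VC []
  [1] addr=0x1f blk=7 s=1: L1-HIT | VC []
  [2] addr=0x1c blk=7 s=1: L1-HIT | VC []
  [3] addr=0x3f blk=15 s=1: MISS | VC [7]
  [4] addr=0x3c blk=15 s=1: L1-HIT | VC [7]
  [5] addr=0x3e blk=15 s=1: L1-HIT | VC [7]
  [6] addr=0x3d blk=15 s=1: L1-HIT | VC [7]
  [7] addr=0x1c blk=7 s=1: VC-HIT | VC [15]
  [8] addr=0x1f blk=7 s=1: L1-HIT | VC [15]
  [9] addr=0x1d blk=7 s=1: L1-HIT | VC [15]
  [10] addr=0x1c blk=7 s=1: L1-HIT | VC [15]
  [11] addr=0x1e blk=7 s=1: L1-HIT | VC [15]
  [12] addr=0x1c blk=7 s=1: L1-HIT | VC [15]
  [13] addr=0xc blk=3 s=1: MISS | VC [15, 7]
  [14] addr=0x16 blk=5 s=1: MISS | VC [15, 7, 3]
  [15] addr=0xd blk=3 s=1: VC-HIT | VC [15, 7, 5]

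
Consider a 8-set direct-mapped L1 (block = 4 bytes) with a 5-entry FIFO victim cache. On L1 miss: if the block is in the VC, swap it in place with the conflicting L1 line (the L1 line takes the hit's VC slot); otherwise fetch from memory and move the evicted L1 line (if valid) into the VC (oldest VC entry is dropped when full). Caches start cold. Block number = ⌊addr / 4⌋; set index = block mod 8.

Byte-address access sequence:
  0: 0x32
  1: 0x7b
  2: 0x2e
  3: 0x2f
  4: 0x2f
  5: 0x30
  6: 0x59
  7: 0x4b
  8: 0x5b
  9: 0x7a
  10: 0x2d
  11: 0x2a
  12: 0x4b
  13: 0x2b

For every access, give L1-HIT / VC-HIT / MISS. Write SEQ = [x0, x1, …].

SEQ = [MISS, MISS, MISS, L1-HIT, L1-HIT, L1-HIT, MISS, MISS, L1-HIT, VC-HIT, L1-HIT, MISS, VC-HIT, VC-HIT]

0: 0x32 (blk 12, set 4) → MISS  vc=[]
1: 0x7b (blk 30, set 6) → MISS  vc=[]
2: 0x2e (blk 11, set 3) → MISS  vc=[]
3: 0x2f (blk 11, set 3) → L1-HIT  vc=[]
4: 0x2f (blk 11, set 3) → L1-HIT  vc=[]
5: 0x30 (blk 12, set 4) → L1-HIT  vc=[]
6: 0x59 (blk 22, set 6) → MISS  vc=[30]
7: 0x4b (blk 18, set 2) → MISS  vc=[30]
8: 0x5b (blk 22, set 6) → L1-HIT  vc=[30]
9: 0x7a (blk 30, set 6) → VC-HIT  vc=[22]
10: 0x2d (blk 11, set 3) → L1-HIT  vc=[22]
11: 0x2a (blk 10, set 2) → MISS  vc=[22, 18]
12: 0x4b (blk 18, set 2) → VC-HIT  vc=[22, 10]
13: 0x2b (blk 10, set 2) → VC-HIT  vc=[22, 18]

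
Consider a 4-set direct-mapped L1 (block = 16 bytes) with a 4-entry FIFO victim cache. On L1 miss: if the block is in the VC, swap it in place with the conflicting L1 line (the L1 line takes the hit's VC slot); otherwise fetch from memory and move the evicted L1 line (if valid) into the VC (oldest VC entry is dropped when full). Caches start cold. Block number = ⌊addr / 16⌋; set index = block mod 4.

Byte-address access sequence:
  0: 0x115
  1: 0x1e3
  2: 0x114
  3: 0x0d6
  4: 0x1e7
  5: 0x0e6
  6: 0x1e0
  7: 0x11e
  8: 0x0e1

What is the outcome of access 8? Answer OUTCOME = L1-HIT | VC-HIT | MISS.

#0 0x115→b17/s1 MISS; vc=[]
#1 0x1e3→b30/s2 MISS; vc=[]
#2 0x114→b17/s1 L1-HIT; vc=[]
#3 0xd6→b13/s1 MISS; vc=[17]
#4 0x1e7→b30/s2 L1-HIT; vc=[17]
#5 0xe6→b14/s2 MISS; vc=[17,30]
#6 0x1e0→b30/s2 VC-HIT; vc=[17,14]
#7 0x11e→b17/s1 VC-HIT; vc=[13,14]
#8 0xe1→b14/s2 VC-HIT; vc=[13,30]

OUTCOME = VC-HIT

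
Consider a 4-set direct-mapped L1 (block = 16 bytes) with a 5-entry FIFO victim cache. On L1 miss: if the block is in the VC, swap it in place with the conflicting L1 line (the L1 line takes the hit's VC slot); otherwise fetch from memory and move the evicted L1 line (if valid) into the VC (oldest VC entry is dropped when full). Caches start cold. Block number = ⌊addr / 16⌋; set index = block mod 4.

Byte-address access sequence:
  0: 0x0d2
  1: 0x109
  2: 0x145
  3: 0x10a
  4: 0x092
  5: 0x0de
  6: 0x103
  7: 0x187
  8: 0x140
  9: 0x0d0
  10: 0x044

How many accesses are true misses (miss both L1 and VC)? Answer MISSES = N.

MISSES = 6

  [0] addr=0xd2 blk=13 s=1: MISS | VC []
  [1] addr=0x109 blk=16 s=0: MISS | VC []
  [2] addr=0x145 blk=20 s=0: MISS | VC [16]
  [3] addr=0x10a blk=16 s=0: VC-HIT | VC [20]
  [4] addr=0x92 blk=9 s=1: MISS | VC [20, 13]
  [5] addr=0xde blk=13 s=1: VC-HIT | VC [20, 9]
  [6] addr=0x103 blk=16 s=0: L1-HIT | VC [20, 9]
  [7] addr=0x187 blk=24 s=0: MISS | VC [20, 9, 16]
  [8] addr=0x140 blk=20 s=0: VC-HIT | VC [24, 9, 16]
  [9] addr=0xd0 blk=13 s=1: L1-HIT | VC [24, 9, 16]
  [10] addr=0x44 blk=4 s=0: MISS | VC [24, 9, 16, 20]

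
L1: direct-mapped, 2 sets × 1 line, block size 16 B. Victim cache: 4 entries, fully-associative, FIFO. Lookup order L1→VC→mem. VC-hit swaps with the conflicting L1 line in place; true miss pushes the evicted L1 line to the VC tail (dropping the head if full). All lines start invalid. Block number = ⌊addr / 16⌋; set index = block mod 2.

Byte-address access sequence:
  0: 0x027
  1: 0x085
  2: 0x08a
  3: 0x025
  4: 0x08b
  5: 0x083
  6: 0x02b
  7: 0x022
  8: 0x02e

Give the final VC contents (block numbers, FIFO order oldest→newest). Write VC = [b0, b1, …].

VC = [8]

  [0] addr=0x27 blk=2 s=0: MISS | VC []
  [1] addr=0x85 blk=8 s=0: MISS | VC [2]
  [2] addr=0x8a blk=8 s=0: L1-HIT | VC [2]
  [3] addr=0x25 blk=2 s=0: VC-HIT | VC [8]
  [4] addr=0x8b blk=8 s=0: VC-HIT | VC [2]
  [5] addr=0x83 blk=8 s=0: L1-HIT | VC [2]
  [6] addr=0x2b blk=2 s=0: VC-HIT | VC [8]
  [7] addr=0x22 blk=2 s=0: L1-HIT | VC [8]
  [8] addr=0x2e blk=2 s=0: L1-HIT | VC [8]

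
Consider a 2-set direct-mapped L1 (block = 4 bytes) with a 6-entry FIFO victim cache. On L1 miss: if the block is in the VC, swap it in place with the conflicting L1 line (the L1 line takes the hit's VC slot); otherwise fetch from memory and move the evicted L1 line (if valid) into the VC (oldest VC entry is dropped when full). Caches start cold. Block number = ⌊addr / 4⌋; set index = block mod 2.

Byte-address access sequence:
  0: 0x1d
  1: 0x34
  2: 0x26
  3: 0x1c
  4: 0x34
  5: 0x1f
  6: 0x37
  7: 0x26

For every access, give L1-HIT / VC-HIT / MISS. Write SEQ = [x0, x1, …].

SEQ = [MISS, MISS, MISS, VC-HIT, VC-HIT, VC-HIT, VC-HIT, VC-HIT]

#0 0x1d→b7/s1 MISS; vc=[]
#1 0x34→b13/s1 MISS; vc=[7]
#2 0x26→b9/s1 MISS; vc=[7,13]
#3 0x1c→b7/s1 VC-HIT; vc=[9,13]
#4 0x34→b13/s1 VC-HIT; vc=[9,7]
#5 0x1f→b7/s1 VC-HIT; vc=[9,13]
#6 0x37→b13/s1 VC-HIT; vc=[9,7]
#7 0x26→b9/s1 VC-HIT; vc=[13,7]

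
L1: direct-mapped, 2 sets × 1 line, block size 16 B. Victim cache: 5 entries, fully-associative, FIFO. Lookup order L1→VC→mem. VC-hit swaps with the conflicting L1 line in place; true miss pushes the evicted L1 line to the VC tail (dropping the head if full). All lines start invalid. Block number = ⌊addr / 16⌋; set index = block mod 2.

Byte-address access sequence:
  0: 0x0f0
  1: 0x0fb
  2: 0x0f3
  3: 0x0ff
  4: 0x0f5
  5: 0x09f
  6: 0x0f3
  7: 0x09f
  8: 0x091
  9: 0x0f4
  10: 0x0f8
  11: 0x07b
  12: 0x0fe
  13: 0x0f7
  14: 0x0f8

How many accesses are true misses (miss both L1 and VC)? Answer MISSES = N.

0: 0xf0 (blk 15, set 1) → MISS  vc=[]
1: 0xfb (blk 15, set 1) → L1-HIT  vc=[]
2: 0xf3 (blk 15, set 1) → L1-HIT  vc=[]
3: 0xff (blk 15, set 1) → L1-HIT  vc=[]
4: 0xf5 (blk 15, set 1) → L1-HIT  vc=[]
5: 0x9f (blk 9, set 1) → MISS  vc=[15]
6: 0xf3 (blk 15, set 1) → VC-HIT  vc=[9]
7: 0x9f (blk 9, set 1) → VC-HIT  vc=[15]
8: 0x91 (blk 9, set 1) → L1-HIT  vc=[15]
9: 0xf4 (blk 15, set 1) → VC-HIT  vc=[9]
10: 0xf8 (blk 15, set 1) → L1-HIT  vc=[9]
11: 0x7b (blk 7, set 1) → MISS  vc=[9, 15]
12: 0xfe (blk 15, set 1) → VC-HIT  vc=[9, 7]
13: 0xf7 (blk 15, set 1) → L1-HIT  vc=[9, 7]
14: 0xf8 (blk 15, set 1) → L1-HIT  vc=[9, 7]

MISSES = 3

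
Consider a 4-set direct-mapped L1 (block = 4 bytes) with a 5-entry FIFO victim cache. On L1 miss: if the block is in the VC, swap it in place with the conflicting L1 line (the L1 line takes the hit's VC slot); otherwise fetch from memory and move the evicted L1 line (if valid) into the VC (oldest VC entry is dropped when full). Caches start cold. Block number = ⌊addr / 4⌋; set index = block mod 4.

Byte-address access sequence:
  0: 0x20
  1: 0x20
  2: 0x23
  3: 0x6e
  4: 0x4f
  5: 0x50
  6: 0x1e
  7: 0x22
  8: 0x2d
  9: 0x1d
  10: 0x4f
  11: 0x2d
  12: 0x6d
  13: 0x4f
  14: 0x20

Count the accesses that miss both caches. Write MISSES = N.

MISSES = 6

0: 0x20 (blk 8, set 0) → MISS  vc=[]
1: 0x20 (blk 8, set 0) → L1-HIT  vc=[]
2: 0x23 (blk 8, set 0) → L1-HIT  vc=[]
3: 0x6e (blk 27, set 3) → MISS  vc=[]
4: 0x4f (blk 19, set 3) → MISS  vc=[27]
5: 0x50 (blk 20, set 0) → MISS  vc=[27, 8]
6: 0x1e (blk 7, set 3) → MISS  vc=[27, 8, 19]
7: 0x22 (blk 8, set 0) → VC-HIT  vc=[27, 20, 19]
8: 0x2d (blk 11, set 3) → MISS  vc=[27, 20, 19, 7]
9: 0x1d (blk 7, set 3) → VC-HIT  vc=[27, 20, 19, 11]
10: 0x4f (blk 19, set 3) → VC-HIT  vc=[27, 20, 7, 11]
11: 0x2d (blk 11, set 3) → VC-HIT  vc=[27, 20, 7, 19]
12: 0x6d (blk 27, set 3) → VC-HIT  vc=[11, 20, 7, 19]
13: 0x4f (blk 19, set 3) → VC-HIT  vc=[11, 20, 7, 27]
14: 0x20 (blk 8, set 0) → L1-HIT  vc=[11, 20, 7, 27]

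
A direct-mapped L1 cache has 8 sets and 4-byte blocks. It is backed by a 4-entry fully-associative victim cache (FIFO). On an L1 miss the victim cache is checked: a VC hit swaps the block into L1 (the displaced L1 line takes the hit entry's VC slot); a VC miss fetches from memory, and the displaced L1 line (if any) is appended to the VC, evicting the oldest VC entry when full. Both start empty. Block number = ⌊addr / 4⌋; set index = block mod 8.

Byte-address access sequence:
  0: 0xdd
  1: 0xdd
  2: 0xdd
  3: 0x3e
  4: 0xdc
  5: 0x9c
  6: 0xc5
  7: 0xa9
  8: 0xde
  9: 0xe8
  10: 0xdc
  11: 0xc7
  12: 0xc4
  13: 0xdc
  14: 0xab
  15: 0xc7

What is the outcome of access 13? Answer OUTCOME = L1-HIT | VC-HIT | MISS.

OUTCOME = L1-HIT

#0 0xdd→b55/s7 MISS; vc=[]
#1 0xdd→b55/s7 L1-HIT; vc=[]
#2 0xdd→b55/s7 L1-HIT; vc=[]
#3 0x3e→b15/s7 MISS; vc=[55]
#4 0xdc→b55/s7 VC-HIT; vc=[15]
#5 0x9c→b39/s7 MISS; vc=[15,55]
#6 0xc5→b49/s1 MISS; vc=[15,55]
#7 0xa9→b42/s2 MISS; vc=[15,55]
#8 0xde→b55/s7 VC-HIT; vc=[15,39]
#9 0xe8→b58/s2 MISS; vc=[15,39,42]
#10 0xdc→b55/s7 L1-HIT; vc=[15,39,42]
#11 0xc7→b49/s1 L1-HIT; vc=[15,39,42]
#12 0xc4→b49/s1 L1-HIT; vc=[15,39,42]
#13 0xdc→b55/s7 L1-HIT; vc=[15,39,42]
#14 0xab→b42/s2 VC-HIT; vc=[15,39,58]
#15 0xc7→b49/s1 L1-HIT; vc=[15,39,58]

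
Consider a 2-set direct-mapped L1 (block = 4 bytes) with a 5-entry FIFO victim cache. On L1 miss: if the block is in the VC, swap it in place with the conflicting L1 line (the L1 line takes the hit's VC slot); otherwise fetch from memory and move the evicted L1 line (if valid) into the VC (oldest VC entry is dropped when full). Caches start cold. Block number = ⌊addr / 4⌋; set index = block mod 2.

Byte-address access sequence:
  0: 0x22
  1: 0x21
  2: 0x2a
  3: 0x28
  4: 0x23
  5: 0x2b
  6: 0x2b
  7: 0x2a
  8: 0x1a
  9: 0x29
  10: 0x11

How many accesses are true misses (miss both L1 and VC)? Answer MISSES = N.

MISSES = 4

0: 0x22 (blk 8, set 0) → MISS  vc=[]
1: 0x21 (blk 8, set 0) → L1-HIT  vc=[]
2: 0x2a (blk 10, set 0) → MISS  vc=[8]
3: 0x28 (blk 10, set 0) → L1-HIT  vc=[8]
4: 0x23 (blk 8, set 0) → VC-HIT  vc=[10]
5: 0x2b (blk 10, set 0) → VC-HIT  vc=[8]
6: 0x2b (blk 10, set 0) → L1-HIT  vc=[8]
7: 0x2a (blk 10, set 0) → L1-HIT  vc=[8]
8: 0x1a (blk 6, set 0) → MISS  vc=[8, 10]
9: 0x29 (blk 10, set 0) → VC-HIT  vc=[8, 6]
10: 0x11 (blk 4, set 0) → MISS  vc=[8, 6, 10]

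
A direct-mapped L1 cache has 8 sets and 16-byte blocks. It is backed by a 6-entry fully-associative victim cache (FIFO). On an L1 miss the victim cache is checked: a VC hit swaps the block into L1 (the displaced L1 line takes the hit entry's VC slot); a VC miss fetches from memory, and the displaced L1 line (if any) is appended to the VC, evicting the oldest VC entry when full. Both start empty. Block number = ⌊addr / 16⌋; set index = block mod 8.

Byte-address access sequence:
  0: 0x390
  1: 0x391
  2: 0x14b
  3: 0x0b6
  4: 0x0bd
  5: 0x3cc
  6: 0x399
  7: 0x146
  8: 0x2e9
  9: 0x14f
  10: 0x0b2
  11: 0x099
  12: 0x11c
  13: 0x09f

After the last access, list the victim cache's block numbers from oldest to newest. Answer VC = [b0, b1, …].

0: 0x390 (blk 57, set 1) → MISS  vc=[]
1: 0x391 (blk 57, set 1) → L1-HIT  vc=[]
2: 0x14b (blk 20, set 4) → MISS  vc=[]
3: 0xb6 (blk 11, set 3) → MISS  vc=[]
4: 0xbd (blk 11, set 3) → L1-HIT  vc=[]
5: 0x3cc (blk 60, set 4) → MISS  vc=[20]
6: 0x399 (blk 57, set 1) → L1-HIT  vc=[20]
7: 0x146 (blk 20, set 4) → VC-HIT  vc=[60]
8: 0x2e9 (blk 46, set 6) → MISS  vc=[60]
9: 0x14f (blk 20, set 4) → L1-HIT  vc=[60]
10: 0xb2 (blk 11, set 3) → L1-HIT  vc=[60]
11: 0x99 (blk 9, set 1) → MISS  vc=[60, 57]
12: 0x11c (blk 17, set 1) → MISS  vc=[60, 57, 9]
13: 0x9f (blk 9, set 1) → VC-HIT  vc=[60, 57, 17]

VC = [60, 57, 17]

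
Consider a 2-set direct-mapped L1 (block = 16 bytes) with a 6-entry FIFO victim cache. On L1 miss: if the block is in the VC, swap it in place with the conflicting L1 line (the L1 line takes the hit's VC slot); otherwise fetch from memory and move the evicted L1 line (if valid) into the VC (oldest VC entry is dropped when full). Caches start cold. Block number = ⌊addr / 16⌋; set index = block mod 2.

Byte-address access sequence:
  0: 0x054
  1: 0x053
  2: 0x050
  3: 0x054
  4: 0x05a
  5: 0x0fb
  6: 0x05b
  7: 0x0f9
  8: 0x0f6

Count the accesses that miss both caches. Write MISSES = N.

MISSES = 2

#0 0x54→b5/s1 MISS; vc=[]
#1 0x53→b5/s1 L1-HIT; vc=[]
#2 0x50→b5/s1 L1-HIT; vc=[]
#3 0x54→b5/s1 L1-HIT; vc=[]
#4 0x5a→b5/s1 L1-HIT; vc=[]
#5 0xfb→b15/s1 MISS; vc=[5]
#6 0x5b→b5/s1 VC-HIT; vc=[15]
#7 0xf9→b15/s1 VC-HIT; vc=[5]
#8 0xf6→b15/s1 L1-HIT; vc=[5]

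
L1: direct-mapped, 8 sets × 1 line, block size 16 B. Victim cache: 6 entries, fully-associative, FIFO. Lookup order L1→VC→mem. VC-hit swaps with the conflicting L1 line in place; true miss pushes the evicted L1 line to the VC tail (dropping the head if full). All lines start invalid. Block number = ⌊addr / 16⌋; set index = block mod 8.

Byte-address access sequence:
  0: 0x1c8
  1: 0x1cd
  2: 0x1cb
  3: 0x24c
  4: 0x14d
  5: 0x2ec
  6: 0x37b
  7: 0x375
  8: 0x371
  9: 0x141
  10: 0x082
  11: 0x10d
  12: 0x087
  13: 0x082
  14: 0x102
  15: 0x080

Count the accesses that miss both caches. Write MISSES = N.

MISSES = 7

  [0] addr=0x1c8 blk=28 s=4: MISS | VC []
  [1] addr=0x1cd blk=28 s=4: L1-HIT | VC []
  [2] addr=0x1cb blk=28 s=4: L1-HIT | VC []
  [3] addr=0x24c blk=36 s=4: MISS | VC [28]
  [4] addr=0x14d blk=20 s=4: MISS | VC [28, 36]
  [5] addr=0x2ec blk=46 s=6: MISS | VC [28, 36]
  [6] addr=0x37b blk=55 s=7: MISS | VC [28, 36]
  [7] addr=0x375 blk=55 s=7: L1-HIT | VC [28, 36]
  [8] addr=0x371 blk=55 s=7: L1-HIT | VC [28, 36]
  [9] addr=0x141 blk=20 s=4: L1-HIT | VC [28, 36]
  [10] addr=0x82 blk=8 s=0: MISS | VC [28, 36]
  [11] addr=0x10d blk=16 s=0: MISS | VC [28, 36, 8]
  [12] addr=0x87 blk=8 s=0: VC-HIT | VC [28, 36, 16]
  [13] addr=0x82 blk=8 s=0: L1-HIT | VC [28, 36, 16]
  [14] addr=0x102 blk=16 s=0: VC-HIT | VC [28, 36, 8]
  [15] addr=0x80 blk=8 s=0: VC-HIT | VC [28, 36, 16]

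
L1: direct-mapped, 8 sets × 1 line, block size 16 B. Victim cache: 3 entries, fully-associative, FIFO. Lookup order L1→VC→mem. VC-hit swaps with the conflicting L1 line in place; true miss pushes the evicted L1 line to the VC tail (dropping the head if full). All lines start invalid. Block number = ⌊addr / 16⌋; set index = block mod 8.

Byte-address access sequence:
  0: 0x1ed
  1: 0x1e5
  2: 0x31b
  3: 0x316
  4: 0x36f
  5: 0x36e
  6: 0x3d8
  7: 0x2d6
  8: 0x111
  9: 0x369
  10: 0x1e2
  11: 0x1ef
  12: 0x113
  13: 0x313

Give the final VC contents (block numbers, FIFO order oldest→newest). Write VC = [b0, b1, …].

VC = [54, 61, 17]

#0 0x1ed→b30/s6 MISS; vc=[]
#1 0x1e5→b30/s6 L1-HIT; vc=[]
#2 0x31b→b49/s1 MISS; vc=[]
#3 0x316→b49/s1 L1-HIT; vc=[]
#4 0x36f→b54/s6 MISS; vc=[30]
#5 0x36e→b54/s6 L1-HIT; vc=[30]
#6 0x3d8→b61/s5 MISS; vc=[30]
#7 0x2d6→b45/s5 MISS; vc=[30,61]
#8 0x111→b17/s1 MISS; vc=[30,61,49]
#9 0x369→b54/s6 L1-HIT; vc=[30,61,49]
#10 0x1e2→b30/s6 VC-HIT; vc=[54,61,49]
#11 0x1ef→b30/s6 L1-HIT; vc=[54,61,49]
#12 0x113→b17/s1 L1-HIT; vc=[54,61,49]
#13 0x313→b49/s1 VC-HIT; vc=[54,61,17]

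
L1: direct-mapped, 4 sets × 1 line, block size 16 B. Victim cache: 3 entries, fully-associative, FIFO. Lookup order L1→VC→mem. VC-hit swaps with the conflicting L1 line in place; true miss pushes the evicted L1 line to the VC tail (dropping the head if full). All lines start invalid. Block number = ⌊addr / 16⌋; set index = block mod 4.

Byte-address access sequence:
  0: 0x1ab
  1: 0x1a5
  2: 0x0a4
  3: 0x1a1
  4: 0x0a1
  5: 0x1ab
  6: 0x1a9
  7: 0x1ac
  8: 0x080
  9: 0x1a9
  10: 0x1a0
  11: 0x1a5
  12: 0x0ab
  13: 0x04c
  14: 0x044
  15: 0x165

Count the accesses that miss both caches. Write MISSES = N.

MISSES = 5

0: 0x1ab (blk 26, set 2) → MISS  vc=[]
1: 0x1a5 (blk 26, set 2) → L1-HIT  vc=[]
2: 0xa4 (blk 10, set 2) → MISS  vc=[26]
3: 0x1a1 (blk 26, set 2) → VC-HIT  vc=[10]
4: 0xa1 (blk 10, set 2) → VC-HIT  vc=[26]
5: 0x1ab (blk 26, set 2) → VC-HIT  vc=[10]
6: 0x1a9 (blk 26, set 2) → L1-HIT  vc=[10]
7: 0x1ac (blk 26, set 2) → L1-HIT  vc=[10]
8: 0x80 (blk 8, set 0) → MISS  vc=[10]
9: 0x1a9 (blk 26, set 2) → L1-HIT  vc=[10]
10: 0x1a0 (blk 26, set 2) → L1-HIT  vc=[10]
11: 0x1a5 (blk 26, set 2) → L1-HIT  vc=[10]
12: 0xab (blk 10, set 2) → VC-HIT  vc=[26]
13: 0x4c (blk 4, set 0) → MISS  vc=[26, 8]
14: 0x44 (blk 4, set 0) → L1-HIT  vc=[26, 8]
15: 0x165 (blk 22, set 2) → MISS  vc=[26, 8, 10]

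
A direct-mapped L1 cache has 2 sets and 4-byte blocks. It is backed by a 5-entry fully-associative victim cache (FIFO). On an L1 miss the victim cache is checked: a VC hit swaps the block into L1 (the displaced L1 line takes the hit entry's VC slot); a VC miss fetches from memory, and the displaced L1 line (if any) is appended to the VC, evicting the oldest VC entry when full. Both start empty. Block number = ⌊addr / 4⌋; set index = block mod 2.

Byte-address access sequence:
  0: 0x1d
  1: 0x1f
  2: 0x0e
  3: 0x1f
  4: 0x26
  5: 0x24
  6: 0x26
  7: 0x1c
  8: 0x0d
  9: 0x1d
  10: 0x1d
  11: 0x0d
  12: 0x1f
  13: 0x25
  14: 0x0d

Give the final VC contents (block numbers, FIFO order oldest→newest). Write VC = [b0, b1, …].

  [0] addr=0x1d blk=7 s=1: MISS | VC []
  [1] addr=0x1f blk=7 s=1: L1-HIT | VC []
  [2] addr=0xe blk=3 s=1: MISS | VC [7]
  [3] addr=0x1f blk=7 s=1: VC-HIT | VC [3]
  [4] addr=0x26 blk=9 s=1: MISS | VC [3, 7]
  [5] addr=0x24 blk=9 s=1: L1-HIT | VC [3, 7]
  [6] addr=0x26 blk=9 s=1: L1-HIT | VC [3, 7]
  [7] addr=0x1c blk=7 s=1: VC-HIT | VC [3, 9]
  [8] addr=0xd blk=3 s=1: VC-HIT | VC [7, 9]
  [9] addr=0x1d blk=7 s=1: VC-HIT | VC [3, 9]
  [10] addr=0x1d blk=7 s=1: L1-HIT | VC [3, 9]
  [11] addr=0xd blk=3 s=1: VC-HIT | VC [7, 9]
  [12] addr=0x1f blk=7 s=1: VC-HIT | VC [3, 9]
  [13] addr=0x25 blk=9 s=1: VC-HIT | VC [3, 7]
  [14] addr=0xd blk=3 s=1: VC-HIT | VC [9, 7]

VC = [9, 7]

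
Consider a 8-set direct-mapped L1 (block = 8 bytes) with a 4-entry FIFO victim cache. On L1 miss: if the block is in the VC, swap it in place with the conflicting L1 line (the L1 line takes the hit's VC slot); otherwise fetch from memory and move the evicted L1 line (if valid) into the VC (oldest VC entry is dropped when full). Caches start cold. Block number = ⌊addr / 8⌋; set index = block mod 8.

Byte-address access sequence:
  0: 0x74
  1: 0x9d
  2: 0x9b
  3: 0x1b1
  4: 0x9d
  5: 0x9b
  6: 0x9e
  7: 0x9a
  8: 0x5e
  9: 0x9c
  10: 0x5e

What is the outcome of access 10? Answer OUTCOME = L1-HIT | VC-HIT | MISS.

OUTCOME = VC-HIT

#0 0x74→b14/s6 MISS; vc=[]
#1 0x9d→b19/s3 MISS; vc=[]
#2 0x9b→b19/s3 L1-HIT; vc=[]
#3 0x1b1→b54/s6 MISS; vc=[14]
#4 0x9d→b19/s3 L1-HIT; vc=[14]
#5 0x9b→b19/s3 L1-HIT; vc=[14]
#6 0x9e→b19/s3 L1-HIT; vc=[14]
#7 0x9a→b19/s3 L1-HIT; vc=[14]
#8 0x5e→b11/s3 MISS; vc=[14,19]
#9 0x9c→b19/s3 VC-HIT; vc=[14,11]
#10 0x5e→b11/s3 VC-HIT; vc=[14,19]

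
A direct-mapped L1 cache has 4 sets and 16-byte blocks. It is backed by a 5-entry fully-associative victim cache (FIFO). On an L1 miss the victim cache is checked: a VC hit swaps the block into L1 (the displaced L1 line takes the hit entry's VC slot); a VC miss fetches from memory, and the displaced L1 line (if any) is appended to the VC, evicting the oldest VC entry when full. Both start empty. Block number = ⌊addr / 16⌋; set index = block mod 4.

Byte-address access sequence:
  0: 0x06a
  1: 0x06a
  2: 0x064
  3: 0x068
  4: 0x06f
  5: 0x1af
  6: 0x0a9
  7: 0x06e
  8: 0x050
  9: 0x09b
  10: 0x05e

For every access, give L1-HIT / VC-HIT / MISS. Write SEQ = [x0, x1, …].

#0 0x6a→b6/s2 MISS; vc=[]
#1 0x6a→b6/s2 L1-HIT; vc=[]
#2 0x64→b6/s2 L1-HIT; vc=[]
#3 0x68→b6/s2 L1-HIT; vc=[]
#4 0x6f→b6/s2 L1-HIT; vc=[]
#5 0x1af→b26/s2 MISS; vc=[6]
#6 0xa9→b10/s2 MISS; vc=[6,26]
#7 0x6e→b6/s2 VC-HIT; vc=[10,26]
#8 0x50→b5/s1 MISS; vc=[10,26]
#9 0x9b→b9/s1 MISS; vc=[10,26,5]
#10 0x5e→b5/s1 VC-HIT; vc=[10,26,9]

SEQ = [MISS, L1-HIT, L1-HIT, L1-HIT, L1-HIT, MISS, MISS, VC-HIT, MISS, MISS, VC-HIT]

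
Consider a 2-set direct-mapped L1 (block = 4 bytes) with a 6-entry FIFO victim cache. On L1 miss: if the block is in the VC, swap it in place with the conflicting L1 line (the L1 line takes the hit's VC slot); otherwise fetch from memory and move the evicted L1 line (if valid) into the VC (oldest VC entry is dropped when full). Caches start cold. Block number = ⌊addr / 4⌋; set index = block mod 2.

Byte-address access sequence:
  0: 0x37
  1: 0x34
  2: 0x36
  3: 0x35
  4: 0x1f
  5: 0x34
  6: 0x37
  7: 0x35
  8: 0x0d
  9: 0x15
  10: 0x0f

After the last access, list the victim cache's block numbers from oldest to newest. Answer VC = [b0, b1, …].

#0 0x37→b13/s1 MISS; vc=[]
#1 0x34→b13/s1 L1-HIT; vc=[]
#2 0x36→b13/s1 L1-HIT; vc=[]
#3 0x35→b13/s1 L1-HIT; vc=[]
#4 0x1f→b7/s1 MISS; vc=[13]
#5 0x34→b13/s1 VC-HIT; vc=[7]
#6 0x37→b13/s1 L1-HIT; vc=[7]
#7 0x35→b13/s1 L1-HIT; vc=[7]
#8 0xd→b3/s1 MISS; vc=[7,13]
#9 0x15→b5/s1 MISS; vc=[7,13,3]
#10 0xf→b3/s1 VC-HIT; vc=[7,13,5]

VC = [7, 13, 5]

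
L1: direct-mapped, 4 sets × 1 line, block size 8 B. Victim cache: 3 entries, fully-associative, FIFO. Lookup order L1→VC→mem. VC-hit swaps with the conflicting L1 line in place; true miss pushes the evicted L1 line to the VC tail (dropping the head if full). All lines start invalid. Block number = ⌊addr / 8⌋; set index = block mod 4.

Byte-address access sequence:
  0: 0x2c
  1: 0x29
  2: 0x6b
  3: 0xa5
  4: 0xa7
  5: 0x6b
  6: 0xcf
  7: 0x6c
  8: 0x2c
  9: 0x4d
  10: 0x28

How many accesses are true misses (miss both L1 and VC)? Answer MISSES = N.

0: 0x2c (blk 5, set 1) → MISS  vc=[]
1: 0x29 (blk 5, set 1) → L1-HIT  vc=[]
2: 0x6b (blk 13, set 1) → MISS  vc=[5]
3: 0xa5 (blk 20, set 0) → MISS  vc=[5]
4: 0xa7 (blk 20, set 0) → L1-HIT  vc=[5]
5: 0x6b (blk 13, set 1) → L1-HIT  vc=[5]
6: 0xcf (blk 25, set 1) → MISS  vc=[5, 13]
7: 0x6c (blk 13, set 1) → VC-HIT  vc=[5, 25]
8: 0x2c (blk 5, set 1) → VC-HIT  vc=[13, 25]
9: 0x4d (blk 9, set 1) → MISS  vc=[13, 25, 5]
10: 0x28 (blk 5, set 1) → VC-HIT  vc=[13, 25, 9]

MISSES = 5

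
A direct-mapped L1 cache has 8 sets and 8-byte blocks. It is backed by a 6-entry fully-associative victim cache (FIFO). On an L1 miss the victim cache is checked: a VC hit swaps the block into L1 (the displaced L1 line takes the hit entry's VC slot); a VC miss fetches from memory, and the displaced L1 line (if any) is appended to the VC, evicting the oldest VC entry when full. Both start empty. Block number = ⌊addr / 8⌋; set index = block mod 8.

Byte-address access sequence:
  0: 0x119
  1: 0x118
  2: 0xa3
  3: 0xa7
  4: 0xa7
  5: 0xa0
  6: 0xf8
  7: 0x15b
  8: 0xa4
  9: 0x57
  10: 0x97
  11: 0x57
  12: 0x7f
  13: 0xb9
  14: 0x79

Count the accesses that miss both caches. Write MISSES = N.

MISSES = 8

  [0] addr=0x119 blk=35 s=3: MISS | VC []
  [1] addr=0x118 blk=35 s=3: L1-HIT | VC []
  [2] addr=0xa3 blk=20 s=4: MISS | VC []
  [3] addr=0xa7 blk=20 s=4: L1-HIT | VC []
  [4] addr=0xa7 blk=20 s=4: L1-HIT | VC []
  [5] addr=0xa0 blk=20 s=4: L1-HIT | VC []
  [6] addr=0xf8 blk=31 s=7: MISS | VC []
  [7] addr=0x15b blk=43 s=3: MISS | VC [35]
  [8] addr=0xa4 blk=20 s=4: L1-HIT | VC [35]
  [9] addr=0x57 blk=10 s=2: MISS | VC [35]
  [10] addr=0x97 blk=18 s=2: MISS | VC [35, 10]
  [11] addr=0x57 blk=10 s=2: VC-HIT | VC [35, 18]
  [12] addr=0x7f blk=15 s=7: MISS | VC [35, 18, 31]
  [13] addr=0xb9 blk=23 s=7: MISS | VC [35, 18, 31, 15]
  [14] addr=0x79 blk=15 s=7: VC-HIT | VC [35, 18, 31, 23]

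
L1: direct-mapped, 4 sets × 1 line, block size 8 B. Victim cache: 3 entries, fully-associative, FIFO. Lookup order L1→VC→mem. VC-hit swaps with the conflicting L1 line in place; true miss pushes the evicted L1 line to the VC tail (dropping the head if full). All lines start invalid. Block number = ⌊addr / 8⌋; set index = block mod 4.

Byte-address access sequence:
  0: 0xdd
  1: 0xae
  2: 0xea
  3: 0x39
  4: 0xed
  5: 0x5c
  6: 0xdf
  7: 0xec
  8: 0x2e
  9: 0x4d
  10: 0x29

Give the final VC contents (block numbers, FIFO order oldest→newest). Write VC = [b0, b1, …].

0: 0xdd (blk 27, set 3) → MISS  vc=[]
1: 0xae (blk 21, set 1) → MISS  vc=[]
2: 0xea (blk 29, set 1) → MISS  vc=[21]
3: 0x39 (blk 7, set 3) → MISS  vc=[21, 27]
4: 0xed (blk 29, set 1) → L1-HIT  vc=[21, 27]
5: 0x5c (blk 11, set 3) → MISS  vc=[21, 27, 7]
6: 0xdf (blk 27, set 3) → VC-HIT  vc=[21, 11, 7]
7: 0xec (blk 29, set 1) → L1-HIT  vc=[21, 11, 7]
8: 0x2e (blk 5, set 1) → MISS  vc=[11, 7, 29]
9: 0x4d (blk 9, set 1) → MISS  vc=[7, 29, 5]
10: 0x29 (blk 5, set 1) → VC-HIT  vc=[7, 29, 9]

VC = [7, 29, 9]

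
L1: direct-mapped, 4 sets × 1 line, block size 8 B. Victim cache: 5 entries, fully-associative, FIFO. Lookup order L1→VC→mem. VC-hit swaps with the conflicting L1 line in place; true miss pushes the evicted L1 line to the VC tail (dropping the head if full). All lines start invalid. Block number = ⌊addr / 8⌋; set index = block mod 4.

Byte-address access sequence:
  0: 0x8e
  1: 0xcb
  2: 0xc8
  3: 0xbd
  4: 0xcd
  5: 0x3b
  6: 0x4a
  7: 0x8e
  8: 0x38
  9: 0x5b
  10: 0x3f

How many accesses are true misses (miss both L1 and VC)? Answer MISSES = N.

  [0] addr=0x8e blk=17 s=1: MISS | VC []
  [1] addr=0xcb blk=25 s=1: MISS | VC [17]
  [2] addr=0xc8 blk=25 s=1: L1-HIT | VC [17]
  [3] addr=0xbd blk=23 s=3: MISS | VC [17]
  [4] addr=0xcd blk=25 s=1: L1-HIT | VC [17]
  [5] addr=0x3b blk=7 s=3: MISS | VC [17, 23]
  [6] addr=0x4a blk=9 s=1: MISS | VC [17, 23, 25]
  [7] addr=0x8e blk=17 s=1: VC-HIT | VC [9, 23, 25]
  [8] addr=0x38 blk=7 s=3: L1-HIT | VC [9, 23, 25]
  [9] addr=0x5b blk=11 s=3: MISS | VC [9, 23, 25, 7]
  [10] addr=0x3f blk=7 s=3: VC-HIT | VC [9, 23, 25, 11]

MISSES = 6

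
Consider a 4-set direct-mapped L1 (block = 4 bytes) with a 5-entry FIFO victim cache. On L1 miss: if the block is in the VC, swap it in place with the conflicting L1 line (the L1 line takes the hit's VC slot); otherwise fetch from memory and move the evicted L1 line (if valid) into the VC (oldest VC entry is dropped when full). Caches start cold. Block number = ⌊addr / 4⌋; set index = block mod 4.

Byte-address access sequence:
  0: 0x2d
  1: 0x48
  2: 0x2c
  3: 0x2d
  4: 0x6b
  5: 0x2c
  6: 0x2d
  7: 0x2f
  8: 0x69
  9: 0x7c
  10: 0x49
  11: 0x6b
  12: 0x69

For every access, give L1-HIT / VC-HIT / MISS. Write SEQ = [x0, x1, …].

SEQ = [MISS, MISS, L1-HIT, L1-HIT, MISS, L1-HIT, L1-HIT, L1-HIT, L1-HIT, MISS, VC-HIT, VC-HIT, L1-HIT]

0: 0x2d (blk 11, set 3) → MISS  vc=[]
1: 0x48 (blk 18, set 2) → MISS  vc=[]
2: 0x2c (blk 11, set 3) → L1-HIT  vc=[]
3: 0x2d (blk 11, set 3) → L1-HIT  vc=[]
4: 0x6b (blk 26, set 2) → MISS  vc=[18]
5: 0x2c (blk 11, set 3) → L1-HIT  vc=[18]
6: 0x2d (blk 11, set 3) → L1-HIT  vc=[18]
7: 0x2f (blk 11, set 3) → L1-HIT  vc=[18]
8: 0x69 (blk 26, set 2) → L1-HIT  vc=[18]
9: 0x7c (blk 31, set 3) → MISS  vc=[18, 11]
10: 0x49 (blk 18, set 2) → VC-HIT  vc=[26, 11]
11: 0x6b (blk 26, set 2) → VC-HIT  vc=[18, 11]
12: 0x69 (blk 26, set 2) → L1-HIT  vc=[18, 11]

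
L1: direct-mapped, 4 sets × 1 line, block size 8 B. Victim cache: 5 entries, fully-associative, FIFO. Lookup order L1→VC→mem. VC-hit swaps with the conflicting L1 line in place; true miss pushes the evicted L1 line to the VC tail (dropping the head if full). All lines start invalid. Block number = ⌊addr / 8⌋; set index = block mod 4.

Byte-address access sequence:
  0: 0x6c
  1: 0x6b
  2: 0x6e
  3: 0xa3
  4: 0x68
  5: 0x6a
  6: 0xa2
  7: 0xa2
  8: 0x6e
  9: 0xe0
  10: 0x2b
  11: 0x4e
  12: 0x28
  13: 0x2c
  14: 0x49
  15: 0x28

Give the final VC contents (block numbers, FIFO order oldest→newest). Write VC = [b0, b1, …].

0: 0x6c (blk 13, set 1) → MISS  vc=[]
1: 0x6b (blk 13, set 1) → L1-HIT  vc=[]
2: 0x6e (blk 13, set 1) → L1-HIT  vc=[]
3: 0xa3 (blk 20, set 0) → MISS  vc=[]
4: 0x68 (blk 13, set 1) → L1-HIT  vc=[]
5: 0x6a (blk 13, set 1) → L1-HIT  vc=[]
6: 0xa2 (blk 20, set 0) → L1-HIT  vc=[]
7: 0xa2 (blk 20, set 0) → L1-HIT  vc=[]
8: 0x6e (blk 13, set 1) → L1-HIT  vc=[]
9: 0xe0 (blk 28, set 0) → MISS  vc=[20]
10: 0x2b (blk 5, set 1) → MISS  vc=[20, 13]
11: 0x4e (blk 9, set 1) → MISS  vc=[20, 13, 5]
12: 0x28 (blk 5, set 1) → VC-HIT  vc=[20, 13, 9]
13: 0x2c (blk 5, set 1) → L1-HIT  vc=[20, 13, 9]
14: 0x49 (blk 9, set 1) → VC-HIT  vc=[20, 13, 5]
15: 0x28 (blk 5, set 1) → VC-HIT  vc=[20, 13, 9]

VC = [20, 13, 9]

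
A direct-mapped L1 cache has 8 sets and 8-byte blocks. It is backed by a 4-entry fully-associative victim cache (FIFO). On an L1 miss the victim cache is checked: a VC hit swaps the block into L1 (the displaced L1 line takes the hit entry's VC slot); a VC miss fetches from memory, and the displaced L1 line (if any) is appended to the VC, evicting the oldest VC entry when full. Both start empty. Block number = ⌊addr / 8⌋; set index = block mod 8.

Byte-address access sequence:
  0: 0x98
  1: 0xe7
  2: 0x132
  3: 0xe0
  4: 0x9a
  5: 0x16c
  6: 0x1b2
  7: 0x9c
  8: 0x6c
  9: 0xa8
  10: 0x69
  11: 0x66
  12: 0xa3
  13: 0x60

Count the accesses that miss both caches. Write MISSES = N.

0: 0x98 (blk 19, set 3) → MISS  vc=[]
1: 0xe7 (blk 28, set 4) → MISS  vc=[]
2: 0x132 (blk 38, set 6) → MISS  vc=[]
3: 0xe0 (blk 28, set 4) → L1-HIT  vc=[]
4: 0x9a (blk 19, set 3) → L1-HIT  vc=[]
5: 0x16c (blk 45, set 5) → MISS  vc=[]
6: 0x1b2 (blk 54, set 6) → MISS  vc=[38]
7: 0x9c (blk 19, set 3) → L1-HIT  vc=[38]
8: 0x6c (blk 13, set 5) → MISS  vc=[38, 45]
9: 0xa8 (blk 21, set 5) → MISS  vc=[38, 45, 13]
10: 0x69 (blk 13, set 5) → VC-HIT  vc=[38, 45, 21]
11: 0x66 (blk 12, set 4) → MISS  vc=[38, 45, 21, 28]
12: 0xa3 (blk 20, set 4) → MISS  vc=[45, 21, 28, 12]
13: 0x60 (blk 12, set 4) → VC-HIT  vc=[45, 21, 28, 20]

MISSES = 9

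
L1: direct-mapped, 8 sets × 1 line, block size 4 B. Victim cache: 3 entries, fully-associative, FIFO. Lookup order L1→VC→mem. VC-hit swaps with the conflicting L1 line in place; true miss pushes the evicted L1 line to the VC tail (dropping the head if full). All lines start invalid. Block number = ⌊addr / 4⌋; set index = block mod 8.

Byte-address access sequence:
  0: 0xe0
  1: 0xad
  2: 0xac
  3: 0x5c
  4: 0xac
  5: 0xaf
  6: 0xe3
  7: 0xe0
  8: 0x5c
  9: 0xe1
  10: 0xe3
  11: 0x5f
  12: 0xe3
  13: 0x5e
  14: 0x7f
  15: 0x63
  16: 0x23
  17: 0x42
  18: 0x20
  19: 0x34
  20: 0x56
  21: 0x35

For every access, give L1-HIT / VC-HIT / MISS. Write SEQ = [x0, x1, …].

#0 0xe0→b56/s0 MISS; vc=[]
#1 0xad→b43/s3 MISS; vc=[]
#2 0xac→b43/s3 L1-HIT; vc=[]
#3 0x5c→b23/s7 MISS; vc=[]
#4 0xac→b43/s3 L1-HIT; vc=[]
#5 0xaf→b43/s3 L1-HIT; vc=[]
#6 0xe3→b56/s0 L1-HIT; vc=[]
#7 0xe0→b56/s0 L1-HIT; vc=[]
#8 0x5c→b23/s7 L1-HIT; vc=[]
#9 0xe1→b56/s0 L1-HIT; vc=[]
#10 0xe3→b56/s0 L1-HIT; vc=[]
#11 0x5f→b23/s7 L1-HIT; vc=[]
#12 0xe3→b56/s0 L1-HIT; vc=[]
#13 0x5e→b23/s7 L1-HIT; vc=[]
#14 0x7f→b31/s7 MISS; vc=[23]
#15 0x63→b24/s0 MISS; vc=[23,56]
#16 0x23→b8/s0 MISS; vc=[23,56,24]
#17 0x42→b16/s0 MISS; vc=[56,24,8]
#18 0x20→b8/s0 VC-HIT; vc=[56,24,16]
#19 0x34→b13/s5 MISS; vc=[56,24,16]
#20 0x56→b21/s5 MISS; vc=[24,16,13]
#21 0x35→b13/s5 VC-HIT; vc=[24,16,21]

SEQ = [MISS, MISS, L1-HIT, MISS, L1-HIT, L1-HIT, L1-HIT, L1-HIT, L1-HIT, L1-HIT, L1-HIT, L1-HIT, L1-HIT, L1-HIT, MISS, MISS, MISS, MISS, VC-HIT, MISS, MISS, VC-HIT]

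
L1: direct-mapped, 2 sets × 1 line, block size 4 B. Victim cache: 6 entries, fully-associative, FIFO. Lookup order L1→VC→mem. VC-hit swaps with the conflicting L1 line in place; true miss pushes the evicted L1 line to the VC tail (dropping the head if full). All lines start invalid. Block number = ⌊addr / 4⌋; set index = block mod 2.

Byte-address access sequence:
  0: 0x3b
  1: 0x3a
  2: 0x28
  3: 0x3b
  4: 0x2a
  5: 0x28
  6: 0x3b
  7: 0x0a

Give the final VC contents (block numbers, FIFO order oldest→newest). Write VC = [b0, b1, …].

VC = [10, 14]

#0 0x3b→b14/s0 MISS; vc=[]
#1 0x3a→b14/s0 L1-HIT; vc=[]
#2 0x28→b10/s0 MISS; vc=[14]
#3 0x3b→b14/s0 VC-HIT; vc=[10]
#4 0x2a→b10/s0 VC-HIT; vc=[14]
#5 0x28→b10/s0 L1-HIT; vc=[14]
#6 0x3b→b14/s0 VC-HIT; vc=[10]
#7 0xa→b2/s0 MISS; vc=[10,14]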